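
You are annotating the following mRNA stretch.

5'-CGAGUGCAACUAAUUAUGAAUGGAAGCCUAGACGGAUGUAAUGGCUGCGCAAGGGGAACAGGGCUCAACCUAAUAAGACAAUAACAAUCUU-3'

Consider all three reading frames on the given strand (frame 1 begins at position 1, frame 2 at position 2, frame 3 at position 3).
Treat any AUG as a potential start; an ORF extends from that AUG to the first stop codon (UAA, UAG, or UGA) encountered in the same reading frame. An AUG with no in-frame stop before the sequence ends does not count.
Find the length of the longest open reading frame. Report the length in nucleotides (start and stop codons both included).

Frame 1: CGA GUG CAA CUA AUU AUG AAU GGA AGC CUA GAC GGA UGU AAU GGC UGC GCA AGG GGA ACA GGG CUC AAC CUA AUA AGA CAA UAA CAA UCU — AUG at 16, stop UAA at 82 → 69 nt.
Frame 2: GAG UGC AAC UAA UUA UGA AUG GAA GCC UAG ACG GAU GUA AUG GCU GCG CAA GGG GAA CAG GGC UCA ACC UAA UAA GAC AAU AAC AAU CUU — AUG at 20, stop UAG at 29 → 12 nt; AUG at 41, stop UAA at 71 → 33 nt.
Frame 3: AGU GCA ACU AAU UAU GAA UGG AAG CCU AGA CGG AUG UAA UGG CUG CGC AAG GGG AAC AGG GCU CAA CCU AAU AAG ACA AUA ACA AUC — AUG at 36, stop UAA at 39 → 6 nt.
Longest: frame 1, positions 16–84, 69 nt = 23 codons = 22 aa. → 69 nucleotides.

69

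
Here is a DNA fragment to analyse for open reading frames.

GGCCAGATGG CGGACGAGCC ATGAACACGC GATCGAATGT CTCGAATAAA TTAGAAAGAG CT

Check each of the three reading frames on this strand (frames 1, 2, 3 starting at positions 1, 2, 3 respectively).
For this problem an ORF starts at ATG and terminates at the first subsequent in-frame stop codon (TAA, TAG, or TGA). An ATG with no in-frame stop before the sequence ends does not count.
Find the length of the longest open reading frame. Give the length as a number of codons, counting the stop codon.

Frame 1: GGC CAG ATG GCG GAC GAG CCA TGA ACA CGC GAT CGA ATG TCT CGA ATA AAT TAG AAA GAG — ATG at 7, stop TGA at 22 → 18 nt; ATG at 37, stop TAG at 52 → 18 nt.
Frame 2: GCC AGA TGG CGG ACG AGC CAT GAA CAC GCG ATC GAA TGT CTC GAA TAA ATT AGA AAG AGC — no ATG→stop ORF.
Frame 3: CCA GAT GGC GGA CGA GCC ATG AAC ACG CGA TCG AAT GTC TCG AAT AAA TTA GAA AGA GCT — no ATG→stop ORF.
Longest: frame 1, positions 7–24, 18 nt = 6 codons = 5 aa. → 6 codons.

6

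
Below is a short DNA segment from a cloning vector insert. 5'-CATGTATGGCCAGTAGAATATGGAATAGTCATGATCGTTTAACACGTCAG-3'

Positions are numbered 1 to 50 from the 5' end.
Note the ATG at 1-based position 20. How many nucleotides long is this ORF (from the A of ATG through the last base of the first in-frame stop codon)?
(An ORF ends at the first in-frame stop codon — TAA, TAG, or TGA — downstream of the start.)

9

Codons from position 20: ATG (20–22), GAA (23–25), TAG (26–28).
TAG is the first in-frame stop; ORF spans 20–28, 9 nucleotides.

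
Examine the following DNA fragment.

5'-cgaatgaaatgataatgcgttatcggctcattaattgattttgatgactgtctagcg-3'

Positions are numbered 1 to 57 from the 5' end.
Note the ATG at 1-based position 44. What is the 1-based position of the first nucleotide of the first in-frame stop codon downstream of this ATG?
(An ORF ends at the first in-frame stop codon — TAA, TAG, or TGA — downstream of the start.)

53

Codons from position 44: ATG (44–46), ACT (47–49), GTC (50–52), TAG (53–55).
TAG is a stop codon; it begins at position 53.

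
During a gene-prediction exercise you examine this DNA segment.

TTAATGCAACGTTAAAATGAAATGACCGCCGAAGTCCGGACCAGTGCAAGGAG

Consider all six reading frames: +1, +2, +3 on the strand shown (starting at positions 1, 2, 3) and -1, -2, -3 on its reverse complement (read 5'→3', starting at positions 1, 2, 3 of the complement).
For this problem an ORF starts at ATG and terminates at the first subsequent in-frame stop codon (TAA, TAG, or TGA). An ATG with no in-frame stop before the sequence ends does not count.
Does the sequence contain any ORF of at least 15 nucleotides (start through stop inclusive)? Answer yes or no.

Reverse complement (5'→3'): CTCCTTGCACTGGTCCGGACTTCGGCGGTCATTTCATTTTAACGTTGCATTAA
Frame +1: TTA ATG CAA CGT TAA AAT GAA ATG ACC GCC GAA GTC CGG ACC AGT GCA AGG — ATG at 4, stop TAA at 13 → 12 nt.
Frame +2: TAA TGC AAC GTT AAA ATG AAA TGA CCG CCG AAG TCC GGA CCA GTG CAA GGA — ATG at 17, stop TGA at 23 → 9 nt.
Frame +3: AAT GCA ACG TTA AAA TGA AAT GAC CGC CGA AGT CCG GAC CAG TGC AAG GAG — no ATG→stop ORF.
Frame -1: CTC CTT GCA CTG GTC CGG ACT TCG GCG GTC ATT TCA TTT TAA CGT TGC ATT — no ATG→stop ORF.
Frame -2: TCC TTG CAC TGG TCC GGA CTT CGG CGG TCA TTT CAT TTT AAC GTT GCA TTA — no ATG→stop ORF.
Frame -3: CCT TGC ACT GGT CCG GAC TTC GGC GGT CAT TTC ATT TTA ACG TTG CAT TAA — no ATG→stop ORF.
Largest ORF found is 12 nucleotides < 15, so no.

no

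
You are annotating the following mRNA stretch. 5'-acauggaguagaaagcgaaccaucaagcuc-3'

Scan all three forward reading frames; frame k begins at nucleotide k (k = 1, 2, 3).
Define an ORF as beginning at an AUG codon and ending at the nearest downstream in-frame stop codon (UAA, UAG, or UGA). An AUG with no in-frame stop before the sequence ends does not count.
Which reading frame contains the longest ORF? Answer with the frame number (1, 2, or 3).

3

Frame 1: ACA UGG AGU AGA AAG CGA ACC AUC AAG CUC — no AUG→stop ORF.
Frame 2: CAU GGA GUA GAA AGC GAA CCA UCA AGC — no AUG→stop ORF.
Frame 3: AUG GAG UAG AAA GCG AAC CAU CAA GCU — AUG at 3, stop UAG at 9 → 9 nt.
Longest ORF is 9 nt in frame 3 (positions 3–11).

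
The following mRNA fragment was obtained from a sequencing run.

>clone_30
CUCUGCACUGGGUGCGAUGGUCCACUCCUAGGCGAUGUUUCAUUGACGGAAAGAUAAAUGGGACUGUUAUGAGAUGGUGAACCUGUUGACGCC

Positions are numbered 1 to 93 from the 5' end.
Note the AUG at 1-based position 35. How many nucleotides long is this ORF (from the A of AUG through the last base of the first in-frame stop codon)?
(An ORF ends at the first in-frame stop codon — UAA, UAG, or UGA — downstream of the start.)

12

Codons from position 35: AUG (35–37), UUU (38–40), CAU (41–43), UGA (44–46).
UGA is the first in-frame stop; ORF spans 35–46, 12 nucleotides.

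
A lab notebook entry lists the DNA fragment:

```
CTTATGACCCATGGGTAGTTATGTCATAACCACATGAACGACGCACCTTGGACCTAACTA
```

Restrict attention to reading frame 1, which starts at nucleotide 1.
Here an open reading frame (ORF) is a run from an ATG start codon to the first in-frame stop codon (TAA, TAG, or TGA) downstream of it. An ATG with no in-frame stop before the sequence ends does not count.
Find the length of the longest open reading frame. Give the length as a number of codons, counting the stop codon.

Frame 1: CTT ATG ACC CAT GGG TAG TTA TGT CAT AAC CAC ATG AAC GAC GCA CCT TGG ACC TAA CTA — ATG at 4, stop TAG at 16 → 15 nt; ATG at 34, stop TAA at 55 → 24 nt.
Longest: frame 1, positions 34–57, 24 nt = 8 codons = 7 aa. → 8 codons.

8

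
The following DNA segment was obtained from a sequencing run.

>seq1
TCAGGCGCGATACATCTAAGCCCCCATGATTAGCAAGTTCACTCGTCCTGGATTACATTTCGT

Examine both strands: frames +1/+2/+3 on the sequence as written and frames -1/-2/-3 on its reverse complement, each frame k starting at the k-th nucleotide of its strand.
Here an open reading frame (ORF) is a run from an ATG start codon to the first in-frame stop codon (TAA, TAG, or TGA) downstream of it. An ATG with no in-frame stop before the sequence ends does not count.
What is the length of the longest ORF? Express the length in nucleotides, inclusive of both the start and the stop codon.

15

Reverse complement (5'→3'): ACGAAATGTAATCCAGGACGAGTGAACTTGCTAATCATGGGGGCTTAGATGTATCGCGCCTGA
Frame +1: TCA GGC GCG ATA CAT CTA AGC CCC CAT GAT TAG CAA GTT CAC TCG TCC TGG ATT ACA TTT CGT — no ATG→stop ORF.
Frame +2: CAG GCG CGA TAC ATC TAA GCC CCC ATG ATT AGC AAG TTC ACT CGT CCT GGA TTA CAT TTC — no ATG→stop ORF.
Frame +3: AGG CGC GAT ACA TCT AAG CCC CCA TGA TTA GCA AGT TCA CTC GTC CTG GAT TAC ATT TCG — no ATG→stop ORF.
Frame -1: ACG AAA TGT AAT CCA GGA CGA GTG AAC TTG CTA ATC ATG GGG GCT TAG ATG TAT CGC GCC TGA — ATG at 37, stop TAG at 46 → 12 nt; ATG at 49, stop TGA at 61 → 15 nt.
Frame -2: CGA AAT GTA ATC CAG GAC GAG TGA ACT TGC TAA TCA TGG GGG CTT AGA TGT ATC GCG CCT — no ATG→stop ORF.
Frame -3: GAA ATG TAA TCC AGG ACG AGT GAA CTT GCT AAT CAT GGG GGC TTA GAT GTA TCG CGC CTG — ATG at 6, stop TAA at 9 → 6 nt.
Longest: frame -1, positions 49–63, 15 nt = 5 codons = 4 aa. → 15 nucleotides.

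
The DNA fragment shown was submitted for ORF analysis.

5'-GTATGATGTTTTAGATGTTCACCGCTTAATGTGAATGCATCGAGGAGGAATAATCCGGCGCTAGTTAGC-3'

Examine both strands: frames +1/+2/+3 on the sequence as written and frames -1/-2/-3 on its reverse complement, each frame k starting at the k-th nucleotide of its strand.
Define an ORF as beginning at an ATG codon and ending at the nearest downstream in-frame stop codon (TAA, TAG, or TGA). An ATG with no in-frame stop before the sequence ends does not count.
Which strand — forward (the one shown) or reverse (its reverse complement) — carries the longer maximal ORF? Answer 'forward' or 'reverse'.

forward

Reverse complement (5'→3'): GCTAACTAGCGCCGGATTATTCCTCCTCGATGCATTCACATTAAGCGGTGAACATCTAAAACATCATAC
Frame +1: GTA TGA TGT TTT AGA TGT TCA CCG CTT AAT GTG AAT GCA TCG AGG AGG AAT AAT CCG GCG CTA GTT AGC — no ATG→stop ORF.
Frame +2: TAT GAT GTT TTA GAT GTT CAC CGC TTA ATG TGA ATG CAT CGA GGA GGA ATA ATC CGG CGC TAG TTA — ATG at 29, stop TGA at 32 → 6 nt; ATG at 35, stop TAG at 62 → 30 nt.
Frame +3: ATG ATG TTT TAG ATG TTC ACC GCT TAA TGT GAA TGC ATC GAG GAG GAA TAA TCC GGC GCT AGT TAG — ATG at 3, stop TAG at 12 → 12 nt; ATG at 6, stop TAG at 12 → 9 nt; ATG at 15, stop TAA at 27 → 15 nt.
Frame -1: GCT AAC TAG CGC CGG ATT ATT CCT CCT CGA TGC ATT CAC ATT AAG CGG TGA ACA TCT AAA ACA TCA TAC — no ATG→stop ORF.
Frame -2: CTA ACT AGC GCC GGA TTA TTC CTC CTC GAT GCA TTC ACA TTA AGC GGT GAA CAT CTA AAA CAT CAT — no ATG→stop ORF.
Frame -3: TAA CTA GCG CCG GAT TAT TCC TCC TCG ATG CAT TCA CAT TAA GCG GTG AAC ATC TAA AAC ATC ATA — ATG at 30, stop TAA at 42 → 15 nt.
Forward-strand max 30 nt; reverse-strand max 15 nt. The forward strand has the longer ORF.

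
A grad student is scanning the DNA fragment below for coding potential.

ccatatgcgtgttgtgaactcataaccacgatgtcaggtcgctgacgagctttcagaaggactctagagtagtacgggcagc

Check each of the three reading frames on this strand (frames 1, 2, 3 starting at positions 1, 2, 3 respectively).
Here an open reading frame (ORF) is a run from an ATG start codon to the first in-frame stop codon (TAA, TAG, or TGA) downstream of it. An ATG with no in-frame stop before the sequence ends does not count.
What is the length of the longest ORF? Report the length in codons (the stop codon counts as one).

Frame 1: CCA TAT GCG TGT TGT GAA CTC ATA ACC ACG ATG TCA GGT CGC TGA CGA GCT TTC AGA AGG ACT CTA GAG TAG TAC GGG CAG — ATG at 31, stop TGA at 43 → 15 nt.
Frame 2: CAT ATG CGT GTT GTG AAC TCA TAA CCA CGA TGT CAG GTC GCT GAC GAG CTT TCA GAA GGA CTC TAG AGT AGT ACG GGC AGC — ATG at 5, stop TAA at 23 → 21 nt.
Frame 3: ATA TGC GTG TTG TGA ACT CAT AAC CAC GAT GTC AGG TCG CTG ACG AGC TTT CAG AAG GAC TCT AGA GTA GTA CGG GCA — no ATG→stop ORF.
Longest: frame 2, positions 5–25, 21 nt = 7 codons = 6 aa. → 7 codons.

7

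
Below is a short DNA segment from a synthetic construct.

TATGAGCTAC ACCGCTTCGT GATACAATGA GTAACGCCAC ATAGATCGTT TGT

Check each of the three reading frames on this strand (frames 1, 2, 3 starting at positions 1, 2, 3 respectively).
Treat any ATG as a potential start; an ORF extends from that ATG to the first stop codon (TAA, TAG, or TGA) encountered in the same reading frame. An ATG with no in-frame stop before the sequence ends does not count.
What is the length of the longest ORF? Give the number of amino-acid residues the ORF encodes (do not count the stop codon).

Frame 1: TAT GAG CTA CAC CGC TTC GTG ATA CAA TGA GTA ACG CCA CAT AGA TCG TTT — no ATG→stop ORF.
Frame 2: ATG AGC TAC ACC GCT TCG TGA TAC AAT GAG TAA CGC CAC ATA GAT CGT TTG — ATG at 2, stop TGA at 20 → 21 nt.
Frame 3: TGA GCT ACA CCG CTT CGT GAT ACA ATG AGT AAC GCC ACA TAG ATC GTT TGT — ATG at 27, stop TAG at 42 → 18 nt.
Longest: frame 2, positions 2–22, 21 nt = 7 codons = 6 aa. → 6 amino acids.

6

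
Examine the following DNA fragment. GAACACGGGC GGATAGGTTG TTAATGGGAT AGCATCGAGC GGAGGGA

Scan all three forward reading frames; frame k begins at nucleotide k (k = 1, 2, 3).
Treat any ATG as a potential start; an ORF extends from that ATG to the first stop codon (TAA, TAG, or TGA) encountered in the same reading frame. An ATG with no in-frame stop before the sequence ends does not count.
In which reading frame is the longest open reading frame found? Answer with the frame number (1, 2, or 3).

Frame 1: GAA CAC GGG CGG ATA GGT TGT TAA TGG GAT AGC ATC GAG CGG AGG — no ATG→stop ORF.
Frame 2: AAC ACG GGC GGA TAG GTT GTT AAT GGG ATA GCA TCG AGC GGA GGG — no ATG→stop ORF.
Frame 3: ACA CGG GCG GAT AGG TTG TTA ATG GGA TAG CAT CGA GCG GAG GGA — ATG at 24, stop TAG at 30 → 9 nt.
Longest ORF is 9 nt in frame 3 (positions 24–32).

3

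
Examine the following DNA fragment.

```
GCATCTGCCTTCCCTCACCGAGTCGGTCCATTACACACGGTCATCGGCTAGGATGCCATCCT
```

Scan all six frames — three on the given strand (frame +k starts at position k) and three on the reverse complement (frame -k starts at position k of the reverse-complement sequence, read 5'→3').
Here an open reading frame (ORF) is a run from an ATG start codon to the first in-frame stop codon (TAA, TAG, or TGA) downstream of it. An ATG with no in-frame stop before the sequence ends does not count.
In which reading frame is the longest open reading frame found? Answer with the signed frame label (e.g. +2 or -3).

-1

Reverse complement (5'→3'): AGGATGGCATCCTAGCCGATGACCGTGTGTAATGGACCGACTCGGTGAGGGAAGGCAGATGC
Frame +1: GCA TCT GCC TTC CCT CAC CGA GTC GGT CCA TTA CAC ACG GTC ATC GGC TAG GAT GCC ATC — no ATG→stop ORF.
Frame +2: CAT CTG CCT TCC CTC ACC GAG TCG GTC CAT TAC ACA CGG TCA TCG GCT AGG ATG CCA TCC — no ATG→stop ORF.
Frame +3: ATC TGC CTT CCC TCA CCG AGT CGG TCC ATT ACA CAC GGT CAT CGG CTA GGA TGC CAT CCT — no ATG→stop ORF.
Frame -1: AGG ATG GCA TCC TAG CCG ATG ACC GTG TGT AAT GGA CCG ACT CGG TGA GGG AAG GCA GAT — ATG at 4, stop TAG at 13 → 12 nt; ATG at 19, stop TGA at 46 → 30 nt.
Frame -2: GGA TGG CAT CCT AGC CGA TGA CCG TGT GTA ATG GAC CGA CTC GGT GAG GGA AGG CAG ATG — no ATG→stop ORF.
Frame -3: GAT GGC ATC CTA GCC GAT GAC CGT GTG TAA TGG ACC GAC TCG GTG AGG GAA GGC AGA TGC — no ATG→stop ORF.
Longest ORF is 30 nt in frame -1 (positions 19–48).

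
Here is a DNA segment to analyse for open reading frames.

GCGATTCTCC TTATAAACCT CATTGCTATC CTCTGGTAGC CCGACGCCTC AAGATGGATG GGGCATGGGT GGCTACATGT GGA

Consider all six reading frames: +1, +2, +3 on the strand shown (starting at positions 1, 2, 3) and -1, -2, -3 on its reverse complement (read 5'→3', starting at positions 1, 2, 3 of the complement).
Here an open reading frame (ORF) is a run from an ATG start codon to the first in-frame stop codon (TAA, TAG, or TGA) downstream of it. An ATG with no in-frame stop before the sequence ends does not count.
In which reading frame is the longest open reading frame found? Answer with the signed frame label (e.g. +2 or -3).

-3

Reverse complement (5'→3'): TCCACATGTAGCCACCCATGCCCCATCCATCTTGAGGCGTCGGGCTACCAGAGGATAGCAATGAGGTTTATAAGGAGAATCGC
Frame +1: GCG ATT CTC CTT ATA AAC CTC ATT GCT ATC CTC TGG TAG CCC GAC GCC TCA AGA TGG ATG GGG CAT GGG TGG CTA CAT GTG — no ATG→stop ORF.
Frame +2: CGA TTC TCC TTA TAA ACC TCA TTG CTA TCC TCT GGT AGC CCG ACG CCT CAA GAT GGA TGG GGC ATG GGT GGC TAC ATG TGG — no ATG→stop ORF.
Frame +3: GAT TCT CCT TAT AAA CCT CAT TGC TAT CCT CTG GTA GCC CGA CGC CTC AAG ATG GAT GGG GCA TGG GTG GCT ACA TGT GGA — no ATG→stop ORF.
Frame -1: TCC ACA TGT AGC CAC CCA TGC CCC ATC CAT CTT GAG GCG TCG GGC TAC CAG AGG ATA GCA ATG AGG TTT ATA AGG AGA ATC — no ATG→stop ORF.
Frame -2: CCA CAT GTA GCC ACC CAT GCC CCA TCC ATC TTG AGG CGT CGG GCT ACC AGA GGA TAG CAA TGA GGT TTA TAA GGA GAA TCG — no ATG→stop ORF.
Frame -3: CAC ATG TAG CCA CCC ATG CCC CAT CCA TCT TGA GGC GTC GGG CTA CCA GAG GAT AGC AAT GAG GTT TAT AAG GAG AAT CGC — ATG at 6, stop TAG at 9 → 6 nt; ATG at 18, stop TGA at 33 → 18 nt.
Longest ORF is 18 nt in frame -3 (positions 18–35).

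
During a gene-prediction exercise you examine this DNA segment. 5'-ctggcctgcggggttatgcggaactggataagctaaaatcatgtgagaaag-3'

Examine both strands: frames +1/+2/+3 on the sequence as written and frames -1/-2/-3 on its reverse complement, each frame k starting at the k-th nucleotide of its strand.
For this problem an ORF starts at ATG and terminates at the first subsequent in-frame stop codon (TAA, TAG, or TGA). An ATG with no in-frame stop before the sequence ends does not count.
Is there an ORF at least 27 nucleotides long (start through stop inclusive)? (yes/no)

Reverse complement (5'→3'): CTTTCTCACATGATTTTAGCTTATCCAGTTCCGCATAACCCCGCAGGCCAG
Frame +1: CTG GCC TGC GGG GTT ATG CGG AAC TGG ATA AGC TAA AAT CAT GTG AGA AAG — ATG at 16, stop TAA at 34 → 21 nt.
Frame +2: TGG CCT GCG GGG TTA TGC GGA ACT GGA TAA GCT AAA ATC ATG TGA GAA — ATG at 41, stop TGA at 44 → 6 nt.
Frame +3: GGC CTG CGG GGT TAT GCG GAA CTG GAT AAG CTA AAA TCA TGT GAG AAA — no ATG→stop ORF.
Frame -1: CTT TCT CAC ATG ATT TTA GCT TAT CCA GTT CCG CAT AAC CCC GCA GGC CAG — no ATG→stop ORF.
Frame -2: TTT CTC ACA TGA TTT TAG CTT ATC CAG TTC CGC ATA ACC CCG CAG GCC — no ATG→stop ORF.
Frame -3: TTC TCA CAT GAT TTT AGC TTA TCC AGT TCC GCA TAA CCC CGC AGG CCA — no ATG→stop ORF.
Largest ORF found is 21 nucleotides < 27, so no.

no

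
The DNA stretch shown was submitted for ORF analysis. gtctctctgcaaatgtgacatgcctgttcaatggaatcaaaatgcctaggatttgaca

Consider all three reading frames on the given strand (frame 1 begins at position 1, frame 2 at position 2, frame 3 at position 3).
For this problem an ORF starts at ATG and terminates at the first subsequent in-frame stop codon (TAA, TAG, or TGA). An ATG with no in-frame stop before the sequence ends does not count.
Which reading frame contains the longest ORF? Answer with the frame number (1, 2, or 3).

Frame 1: GTC TCT CTG CAA ATG TGA CAT GCC TGT TCA ATG GAA TCA AAA TGC CTA GGA TTT GAC — ATG at 13, stop TGA at 16 → 6 nt.
Frame 2: TCT CTC TGC AAA TGT GAC ATG CCT GTT CAA TGG AAT CAA AAT GCC TAG GAT TTG ACA — ATG at 20, stop TAG at 47 → 30 nt.
Frame 3: CTC TCT GCA AAT GTG ACA TGC CTG TTC AAT GGA ATC AAA ATG CCT AGG ATT TGA — ATG at 42, stop TGA at 54 → 15 nt.
Longest ORF is 30 nt in frame 2 (positions 20–49).

2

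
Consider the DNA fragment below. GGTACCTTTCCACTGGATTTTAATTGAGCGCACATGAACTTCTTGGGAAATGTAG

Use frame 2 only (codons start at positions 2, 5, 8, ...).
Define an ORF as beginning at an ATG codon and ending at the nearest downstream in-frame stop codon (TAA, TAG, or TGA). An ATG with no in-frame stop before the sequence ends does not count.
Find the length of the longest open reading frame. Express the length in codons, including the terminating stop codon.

2

Frame 2: GTA CCT TTC CAC TGG ATT TTA ATT GAG CGC ACA TGA ACT TCT TGG GAA ATG TAG — ATG at 50, stop TAG at 53 → 6 nt.
Longest: frame 2, positions 50–55, 6 nt = 2 codons = 1 aa. → 2 codons.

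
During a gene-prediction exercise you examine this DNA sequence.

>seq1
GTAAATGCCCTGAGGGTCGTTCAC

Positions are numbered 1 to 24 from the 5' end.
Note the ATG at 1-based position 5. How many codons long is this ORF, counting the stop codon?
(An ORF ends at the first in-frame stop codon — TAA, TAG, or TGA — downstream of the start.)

Codons from position 5: ATG (5–7), CCC (8–10), TGA (11–13).
TGA is the first in-frame stop; that's 3 codons including the stop.

3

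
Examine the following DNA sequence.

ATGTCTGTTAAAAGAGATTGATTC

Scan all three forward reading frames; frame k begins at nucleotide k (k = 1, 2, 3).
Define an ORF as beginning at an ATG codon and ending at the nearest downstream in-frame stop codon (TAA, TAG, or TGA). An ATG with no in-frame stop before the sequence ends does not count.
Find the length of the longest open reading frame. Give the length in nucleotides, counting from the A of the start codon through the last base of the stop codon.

21

Frame 1: ATG TCT GTT AAA AGA GAT TGA TTC — ATG at 1, stop TGA at 19 → 21 nt.
Frame 2: TGT CTG TTA AAA GAG ATT GAT — no ATG→stop ORF.
Frame 3: GTC TGT TAA AAG AGA TTG ATT — no ATG→stop ORF.
Longest: frame 1, positions 1–21, 21 nt = 7 codons = 6 aa. → 21 nucleotides.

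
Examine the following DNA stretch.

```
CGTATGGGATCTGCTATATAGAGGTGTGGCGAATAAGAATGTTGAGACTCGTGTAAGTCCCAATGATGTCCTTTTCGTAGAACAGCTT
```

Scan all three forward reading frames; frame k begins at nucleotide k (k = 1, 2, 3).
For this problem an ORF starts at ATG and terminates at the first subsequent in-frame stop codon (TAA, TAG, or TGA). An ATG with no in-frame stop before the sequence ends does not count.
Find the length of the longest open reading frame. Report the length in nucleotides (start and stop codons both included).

18

Frame 1: CGT ATG GGA TCT GCT ATA TAG AGG TGT GGC GAA TAA GAA TGT TGA GAC TCG TGT AAG TCC CAA TGA TGT CCT TTT CGT AGA ACA GCT — ATG at 4, stop TAG at 19 → 18 nt.
Frame 2: GTA TGG GAT CTG CTA TAT AGA GGT GTG GCG AAT AAG AAT GTT GAG ACT CGT GTA AGT CCC AAT GAT GTC CTT TTC GTA GAA CAG CTT — no ATG→stop ORF.
Frame 3: TAT GGG ATC TGC TAT ATA GAG GTG TGG CGA ATA AGA ATG TTG AGA CTC GTG TAA GTC CCA ATG ATG TCC TTT TCG TAG AAC AGC — ATG at 39, stop TAA at 54 → 18 nt; ATG at 63, stop TAG at 78 → 18 nt; ATG at 66, stop TAG at 78 → 15 nt.
Longest: frame 1, positions 4–21, 18 nt = 6 codons = 5 aa. → 18 nucleotides.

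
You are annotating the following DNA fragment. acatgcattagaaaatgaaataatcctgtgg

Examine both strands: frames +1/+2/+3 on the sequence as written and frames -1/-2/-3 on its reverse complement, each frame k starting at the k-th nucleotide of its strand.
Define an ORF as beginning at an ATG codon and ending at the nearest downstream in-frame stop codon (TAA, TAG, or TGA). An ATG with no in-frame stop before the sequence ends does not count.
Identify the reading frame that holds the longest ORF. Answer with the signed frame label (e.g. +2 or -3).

Reverse complement (5'→3'): CCACAGGATTATTTCATTTTCTAATGCATGT
Frame +1: ACA TGC ATT AGA AAA TGA AAT AAT CCT GTG — no ATG→stop ORF.
Frame +2: CAT GCA TTA GAA AAT GAA ATA ATC CTG TGG — no ATG→stop ORF.
Frame +3: ATG CAT TAG AAA ATG AAA TAA TCC TGT — ATG at 3, stop TAG at 9 → 9 nt; ATG at 15, stop TAA at 21 → 9 nt.
Frame -1: CCA CAG GAT TAT TTC ATT TTC TAA TGC ATG — no ATG→stop ORF.
Frame -2: CAC AGG ATT ATT TCA TTT TCT AAT GCA TGT — no ATG→stop ORF.
Frame -3: ACA GGA TTA TTT CAT TTT CTA ATG CAT — no ATG→stop ORF.
Longest ORF is 9 nt in frame +3 (positions 3–11).

+3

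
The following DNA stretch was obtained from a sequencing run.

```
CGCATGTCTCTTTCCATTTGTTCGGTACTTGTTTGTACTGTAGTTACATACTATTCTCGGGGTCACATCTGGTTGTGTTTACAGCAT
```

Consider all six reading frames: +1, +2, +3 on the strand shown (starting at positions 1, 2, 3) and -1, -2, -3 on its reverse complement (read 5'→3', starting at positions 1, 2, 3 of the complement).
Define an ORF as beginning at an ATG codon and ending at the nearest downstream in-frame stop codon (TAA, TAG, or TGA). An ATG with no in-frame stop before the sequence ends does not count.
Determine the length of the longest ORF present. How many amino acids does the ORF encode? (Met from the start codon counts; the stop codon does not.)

Reverse complement (5'→3'): ATGCTGTAAACACAACCAGATGTGACCCCGAGAATAGTATGTAACTACAGTACAAACAAGTACCGAACAAATGGAAAGAGACATGCG
Frame +1: CGC ATG TCT CTT TCC ATT TGT TCG GTA CTT GTT TGT ACT GTA GTT ACA TAC TAT TCT CGG GGT CAC ATC TGG TTG TGT TTA CAG CAT — no ATG→stop ORF.
Frame +2: GCA TGT CTC TTT CCA TTT GTT CGG TAC TTG TTT GTA CTG TAG TTA CAT ACT ATT CTC GGG GTC ACA TCT GGT TGT GTT TAC AGC — no ATG→stop ORF.
Frame +3: CAT GTC TCT TTC CAT TTG TTC GGT ACT TGT TTG TAC TGT AGT TAC ATA CTA TTC TCG GGG TCA CAT CTG GTT GTG TTT ACA GCA — no ATG→stop ORF.
Frame -1: ATG CTG TAA ACA CAA CCA GAT GTG ACC CCG AGA ATA GTA TGT AAC TAC AGT ACA AAC AAG TAC CGA ACA AAT GGA AAG AGA CAT GCG — ATG at 1, stop TAA at 7 → 9 nt.
Frame -2: TGC TGT AAA CAC AAC CAG ATG TGA CCC CGA GAA TAG TAT GTA ACT ACA GTA CAA ACA AGT ACC GAA CAA ATG GAA AGA GAC ATG — ATG at 20, stop TGA at 23 → 6 nt.
Frame -3: GCT GTA AAC ACA ACC AGA TGT GAC CCC GAG AAT AGT ATG TAA CTA CAG TAC AAA CAA GTA CCG AAC AAA TGG AAA GAG ACA TGC — ATG at 39, stop TAA at 42 → 6 nt.
Longest: frame -1, positions 1–9, 9 nt = 3 codons = 2 aa. → 2 amino acids.

2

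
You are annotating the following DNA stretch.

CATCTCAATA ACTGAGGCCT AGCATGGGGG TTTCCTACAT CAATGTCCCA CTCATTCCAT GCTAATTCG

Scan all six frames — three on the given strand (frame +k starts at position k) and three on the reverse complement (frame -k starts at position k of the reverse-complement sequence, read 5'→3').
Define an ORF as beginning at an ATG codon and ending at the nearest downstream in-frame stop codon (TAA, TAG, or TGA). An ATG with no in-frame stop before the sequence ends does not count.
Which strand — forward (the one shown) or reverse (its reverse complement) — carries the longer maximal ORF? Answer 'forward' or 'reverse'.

Reverse complement (5'→3'): CGAATTAGCATGGAATGAGTGGGACATTGATGTAGGAAACCCCCATGCTAGGCCTCAGTTATTGAGATG
Frame +1: CAT CTC AAT AAC TGA GGC CTA GCA TGG GGG TTT CCT ACA TCA ATG TCC CAC TCA TTC CAT GCT AAT TCG — no ATG→stop ORF.
Frame +2: ATC TCA ATA ACT GAG GCC TAG CAT GGG GGT TTC CTA CAT CAA TGT CCC ACT CAT TCC ATG CTA ATT — no ATG→stop ORF.
Frame +3: TCT CAA TAA CTG AGG CCT AGC ATG GGG GTT TCC TAC ATC AAT GTC CCA CTC ATT CCA TGC TAA TTC — ATG at 24, stop TAA at 63 → 42 nt.
Frame -1: CGA ATT AGC ATG GAA TGA GTG GGA CAT TGA TGT AGG AAA CCC CCA TGC TAG GCC TCA GTT ATT GAG ATG — ATG at 10, stop TGA at 16 → 9 nt.
Frame -2: GAA TTA GCA TGG AAT GAG TGG GAC ATT GAT GTA GGA AAC CCC CAT GCT AGG CCT CAG TTA TTG AGA — no ATG→stop ORF.
Frame -3: AAT TAG CAT GGA ATG AGT GGG ACA TTG ATG TAG GAA ACC CCC ATG CTA GGC CTC AGT TAT TGA GAT — ATG at 15, stop TAG at 33 → 21 nt; ATG at 30, stop TAG at 33 → 6 nt; ATG at 45, stop TGA at 63 → 21 nt.
Forward-strand max 42 nt; reverse-strand max 21 nt. The forward strand has the longer ORF.

forward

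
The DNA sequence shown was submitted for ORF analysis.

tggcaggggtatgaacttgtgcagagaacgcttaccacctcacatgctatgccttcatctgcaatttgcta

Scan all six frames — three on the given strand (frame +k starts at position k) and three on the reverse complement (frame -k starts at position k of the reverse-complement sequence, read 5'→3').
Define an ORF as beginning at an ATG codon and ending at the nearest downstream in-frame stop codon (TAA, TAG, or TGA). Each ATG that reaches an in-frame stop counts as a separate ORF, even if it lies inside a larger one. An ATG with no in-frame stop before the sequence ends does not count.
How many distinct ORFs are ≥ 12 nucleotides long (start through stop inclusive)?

Reverse complement (5'→3'): TAGCAAATTGCAGATGAAGGCATAGCATGTGAGGTGGTAAGCGTTCTCTGCACAAGTTCATACCCCTGCCA
Frame +1: TGG CAG GGG TAT GAA CTT GTG CAG AGA ACG CTT ACC ACC TCA CAT GCT ATG CCT TCA TCT GCA ATT TGC — no ATG→stop ORF.
Frame +2: GGC AGG GGT ATG AAC TTG TGC AGA GAA CGC TTA CCA CCT CAC ATG CTA TGC CTT CAT CTG CAA TTT GCT — no ATG→stop ORF.
Frame +3: GCA GGG GTA TGA ACT TGT GCA GAG AAC GCT TAC CAC CTC ACA TGC TAT GCC TTC ATC TGC AAT TTG CTA — no ATG→stop ORF.
Frame -1: TAG CAA ATT GCA GAT GAA GGC ATA GCA TGT GAG GTG GTA AGC GTT CTC TGC ACA AGT TCA TAC CCC TGC — no ATG→stop ORF.
Frame -2: AGC AAA TTG CAG ATG AAG GCA TAG CAT GTG AGG TGG TAA GCG TTC TCT GCA CAA GTT CAT ACC CCT GCC — ATG at 14, stop TAG at 23 → 12 nt.
Frame -3: GCA AAT TGC AGA TGA AGG CAT AGC ATG TGA GGT GGT AAG CGT TCT CTG CAC AAG TTC ATA CCC CTG CCA — ATG at 27, stop TGA at 30 → 6 nt.
ORFs ≥ 12 nucleotides: frame -2 14–25 (12 nucleotides). Count = 1.

1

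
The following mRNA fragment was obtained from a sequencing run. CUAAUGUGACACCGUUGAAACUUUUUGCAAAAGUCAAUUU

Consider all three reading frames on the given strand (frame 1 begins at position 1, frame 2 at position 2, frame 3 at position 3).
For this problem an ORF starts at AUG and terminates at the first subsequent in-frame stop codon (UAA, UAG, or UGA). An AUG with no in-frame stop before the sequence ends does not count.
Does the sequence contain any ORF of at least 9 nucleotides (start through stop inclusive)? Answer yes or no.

Frame 1: CUA AUG UGA CAC CGU UGA AAC UUU UUG CAA AAG UCA AUU — AUG at 4, stop UGA at 7 → 6 nt.
Frame 2: UAA UGU GAC ACC GUU GAA ACU UUU UGC AAA AGU CAA UUU — no AUG→stop ORF.
Frame 3: AAU GUG ACA CCG UUG AAA CUU UUU GCA AAA GUC AAU — no AUG→stop ORF.
Largest ORF found is 6 nucleotides < 9, so no.

no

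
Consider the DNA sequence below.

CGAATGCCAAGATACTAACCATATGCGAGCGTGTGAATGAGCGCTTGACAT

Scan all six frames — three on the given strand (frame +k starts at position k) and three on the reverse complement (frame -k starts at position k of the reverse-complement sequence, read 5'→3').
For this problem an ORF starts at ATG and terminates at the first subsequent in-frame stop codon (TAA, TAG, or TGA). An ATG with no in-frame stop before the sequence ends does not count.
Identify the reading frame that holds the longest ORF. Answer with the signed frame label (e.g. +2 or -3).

+2

Reverse complement (5'→3'): ATGTCAAGCGCTCATTCACACGCTCGCATATGGTTAGTATCTTGGCATTCG
Frame +1: CGA ATG CCA AGA TAC TAA CCA TAT GCG AGC GTG TGA ATG AGC GCT TGA CAT — ATG at 4, stop TAA at 16 → 15 nt; ATG at 37, stop TGA at 46 → 12 nt.
Frame +2: GAA TGC CAA GAT ACT AAC CAT ATG CGA GCG TGT GAA TGA GCG CTT GAC — ATG at 23, stop TGA at 38 → 18 nt.
Frame +3: AAT GCC AAG ATA CTA ACC ATA TGC GAG CGT GTG AAT GAG CGC TTG ACA — no ATG→stop ORF.
Frame -1: ATG TCA AGC GCT CAT TCA CAC GCT CGC ATA TGG TTA GTA TCT TGG CAT TCG — no ATG→stop ORF.
Frame -2: TGT CAA GCG CTC ATT CAC ACG CTC GCA TAT GGT TAG TAT CTT GGC ATT — no ATG→stop ORF.
Frame -3: GTC AAG CGC TCA TTC ACA CGC TCG CAT ATG GTT AGT ATC TTG GCA TTC — no ATG→stop ORF.
Longest ORF is 18 nt in frame +2 (positions 23–40).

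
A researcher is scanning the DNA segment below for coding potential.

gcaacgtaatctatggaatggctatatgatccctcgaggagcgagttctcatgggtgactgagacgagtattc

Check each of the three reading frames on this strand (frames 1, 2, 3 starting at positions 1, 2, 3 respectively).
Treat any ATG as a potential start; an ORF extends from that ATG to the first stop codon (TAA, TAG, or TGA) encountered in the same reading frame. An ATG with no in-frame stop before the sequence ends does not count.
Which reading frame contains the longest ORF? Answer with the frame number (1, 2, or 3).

2

Frame 1: GCA ACG TAA TCT ATG GAA TGG CTA TAT GAT CCC TCG AGG AGC GAG TTC TCA TGG GTG ACT GAG ACG AGT ATT — no ATG→stop ORF.
Frame 2: CAA CGT AAT CTA TGG AAT GGC TAT ATG ATC CCT CGA GGA GCG AGT TCT CAT GGG TGA CTG AGA CGA GTA TTC — ATG at 26, stop TGA at 56 → 33 nt.
Frame 3: AAC GTA ATC TAT GGA ATG GCT ATA TGA TCC CTC GAG GAG CGA GTT CTC ATG GGT GAC TGA GAC GAG TAT — ATG at 18, stop TGA at 27 → 12 nt; ATG at 51, stop TGA at 60 → 12 nt.
Longest ORF is 33 nt in frame 2 (positions 26–58).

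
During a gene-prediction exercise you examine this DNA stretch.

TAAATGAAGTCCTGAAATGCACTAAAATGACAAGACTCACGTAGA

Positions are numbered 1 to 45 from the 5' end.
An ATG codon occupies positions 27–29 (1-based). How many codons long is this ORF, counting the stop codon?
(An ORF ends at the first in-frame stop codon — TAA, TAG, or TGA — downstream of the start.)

Codons from position 27: ATG (27–29), ACA (30–32), AGA (33–35), CTC (36–38), ACG (39–41), TAG (42–44).
TAG is the first in-frame stop; that's 6 codons including the stop.

6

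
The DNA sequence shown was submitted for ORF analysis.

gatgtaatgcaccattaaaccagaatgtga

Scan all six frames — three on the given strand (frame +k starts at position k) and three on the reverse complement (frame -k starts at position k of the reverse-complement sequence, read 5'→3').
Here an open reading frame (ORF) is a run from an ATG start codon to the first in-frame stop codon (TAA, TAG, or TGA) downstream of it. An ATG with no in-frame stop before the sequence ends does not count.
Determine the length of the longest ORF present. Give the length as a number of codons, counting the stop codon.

4

Reverse complement (5'→3'): TCACATTCTGGTTTAATGGTGCATTACATC
Frame +1: GAT GTA ATG CAC CAT TAA ACC AGA ATG TGA — ATG at 7, stop TAA at 16 → 12 nt; ATG at 25, stop TGA at 28 → 6 nt.
Frame +2: ATG TAA TGC ACC ATT AAA CCA GAA TGT — ATG at 2, stop TAA at 5 → 6 nt.
Frame +3: TGT AAT GCA CCA TTA AAC CAG AAT GTG — no ATG→stop ORF.
Frame -1: TCA CAT TCT GGT TTA ATG GTG CAT TAC ATC — no ATG→stop ORF.
Frame -2: CAC ATT CTG GTT TAA TGG TGC ATT ACA — no ATG→stop ORF.
Frame -3: ACA TTC TGG TTT AAT GGT GCA TTA CAT — no ATG→stop ORF.
Longest: frame +1, positions 7–18, 12 nt = 4 codons = 3 aa. → 4 codons.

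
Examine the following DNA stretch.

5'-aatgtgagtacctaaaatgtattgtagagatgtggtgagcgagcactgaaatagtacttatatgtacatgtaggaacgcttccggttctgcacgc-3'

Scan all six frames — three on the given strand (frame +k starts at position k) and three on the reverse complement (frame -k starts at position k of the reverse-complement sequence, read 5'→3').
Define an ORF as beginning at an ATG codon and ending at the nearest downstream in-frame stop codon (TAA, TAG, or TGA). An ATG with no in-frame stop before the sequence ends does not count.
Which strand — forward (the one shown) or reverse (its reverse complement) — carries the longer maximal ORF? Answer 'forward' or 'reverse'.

Reverse complement (5'→3'): GCGTGCAGAACCGGAAGCGTTCCTACATGTACATATAAGTACTATTTCAGTGCTCGCTCACCACATCTCTACAATACATTTTAGGTACTCACATT
Frame +1: AAT GTG AGT ACC TAA AAT GTA TTG TAG AGA TGT GGT GAG CGA GCA CTG AAA TAG TAC TTA TAT GTA CAT GTA GGA ACG CTT CCG GTT CTG CAC — no ATG→stop ORF.
Frame +2: ATG TGA GTA CCT AAA ATG TAT TGT AGA GAT GTG GTG AGC GAG CAC TGA AAT AGT ACT TAT ATG TAC ATG TAG GAA CGC TTC CGG TTC TGC ACG — ATG at 2, stop TGA at 5 → 6 nt; ATG at 17, stop TGA at 47 → 33 nt; ATG at 62, stop TAG at 71 → 12 nt; ATG at 68, stop TAG at 71 → 6 nt.
Frame +3: TGT GAG TAC CTA AAA TGT ATT GTA GAG ATG TGG TGA GCG AGC ACT GAA ATA GTA CTT ATA TGT ACA TGT AGG AAC GCT TCC GGT TCT GCA CGC — ATG at 30, stop TGA at 36 → 9 nt.
Frame -1: GCG TGC AGA ACC GGA AGC GTT CCT ACA TGT ACA TAT AAG TAC TAT TTC AGT GCT CGC TCA CCA CAT CTC TAC AAT ACA TTT TAG GTA CTC ACA — no ATG→stop ORF.
Frame -2: CGT GCA GAA CCG GAA GCG TTC CTA CAT GTA CAT ATA AGT ACT ATT TCA GTG CTC GCT CAC CAC ATC TCT ACA ATA CAT TTT AGG TAC TCA CAT — no ATG→stop ORF.
Frame -3: GTG CAG AAC CGG AAG CGT TCC TAC ATG TAC ATA TAA GTA CTA TTT CAG TGC TCG CTC ACC ACA TCT CTA CAA TAC ATT TTA GGT ACT CAC ATT — ATG at 27, stop TAA at 36 → 12 nt.
Forward-strand max 33 nt; reverse-strand max 12 nt. The forward strand has the longer ORF.

forward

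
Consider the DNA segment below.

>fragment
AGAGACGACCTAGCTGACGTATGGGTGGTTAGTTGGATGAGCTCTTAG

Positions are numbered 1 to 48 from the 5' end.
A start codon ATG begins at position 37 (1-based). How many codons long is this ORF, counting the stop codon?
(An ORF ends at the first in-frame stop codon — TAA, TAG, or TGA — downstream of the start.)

Codons from position 37: ATG (37–39), AGC (40–42), TCT (43–45), TAG (46–48).
TAG is the first in-frame stop; that's 4 codons including the stop.

4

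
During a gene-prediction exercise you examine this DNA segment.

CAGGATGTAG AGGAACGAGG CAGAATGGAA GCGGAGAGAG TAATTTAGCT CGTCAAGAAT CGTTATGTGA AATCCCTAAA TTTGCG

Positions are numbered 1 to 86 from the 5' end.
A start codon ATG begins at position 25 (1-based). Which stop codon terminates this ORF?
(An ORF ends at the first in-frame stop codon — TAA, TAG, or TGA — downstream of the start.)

TAG

Codons from position 25: ATG (25–27), GAA (28–30), GCG (31–33), GAG (34–36), AGA (37–39), GTA (40–42), ATT (43–45), TAG (46–48).
The first in-frame stop codon is TAG.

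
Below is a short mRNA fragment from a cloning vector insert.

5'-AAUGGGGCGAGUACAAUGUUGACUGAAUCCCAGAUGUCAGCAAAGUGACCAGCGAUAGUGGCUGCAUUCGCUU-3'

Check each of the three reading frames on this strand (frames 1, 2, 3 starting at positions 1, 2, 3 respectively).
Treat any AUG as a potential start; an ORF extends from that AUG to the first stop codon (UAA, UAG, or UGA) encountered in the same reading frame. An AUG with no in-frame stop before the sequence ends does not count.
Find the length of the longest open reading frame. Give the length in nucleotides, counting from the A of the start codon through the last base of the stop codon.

33

Frame 1: AAU GGG GCG AGU ACA AUG UUG ACU GAA UCC CAG AUG UCA GCA AAG UGA CCA GCG AUA GUG GCU GCA UUC GCU — AUG at 16, stop UGA at 46 → 33 nt; AUG at 34, stop UGA at 46 → 15 nt.
Frame 2: AUG GGG CGA GUA CAA UGU UGA CUG AAU CCC AGA UGU CAG CAA AGU GAC CAG CGA UAG UGG CUG CAU UCG CUU — AUG at 2, stop UGA at 20 → 21 nt.
Frame 3: UGG GGC GAG UAC AAU GUU GAC UGA AUC CCA GAU GUC AGC AAA GUG ACC AGC GAU AGU GGC UGC AUU CGC — no AUG→stop ORF.
Longest: frame 1, positions 16–48, 33 nt = 11 codons = 10 aa. → 33 nucleotides.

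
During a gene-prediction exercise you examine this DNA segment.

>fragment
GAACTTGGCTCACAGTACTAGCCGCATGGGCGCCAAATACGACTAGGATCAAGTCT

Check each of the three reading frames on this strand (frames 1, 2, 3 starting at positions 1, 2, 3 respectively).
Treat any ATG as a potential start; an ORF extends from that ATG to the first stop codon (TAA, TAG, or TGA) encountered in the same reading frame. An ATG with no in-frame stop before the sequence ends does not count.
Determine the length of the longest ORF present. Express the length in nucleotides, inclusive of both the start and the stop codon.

21

Frame 1: GAA CTT GGC TCA CAG TAC TAG CCG CAT GGG CGC CAA ATA CGA CTA GGA TCA AGT — no ATG→stop ORF.
Frame 2: AAC TTG GCT CAC AGT ACT AGC CGC ATG GGC GCC AAA TAC GAC TAG GAT CAA GTC — ATG at 26, stop TAG at 44 → 21 nt.
Frame 3: ACT TGG CTC ACA GTA CTA GCC GCA TGG GCG CCA AAT ACG ACT AGG ATC AAG TCT — no ATG→stop ORF.
Longest: frame 2, positions 26–46, 21 nt = 7 codons = 6 aa. → 21 nucleotides.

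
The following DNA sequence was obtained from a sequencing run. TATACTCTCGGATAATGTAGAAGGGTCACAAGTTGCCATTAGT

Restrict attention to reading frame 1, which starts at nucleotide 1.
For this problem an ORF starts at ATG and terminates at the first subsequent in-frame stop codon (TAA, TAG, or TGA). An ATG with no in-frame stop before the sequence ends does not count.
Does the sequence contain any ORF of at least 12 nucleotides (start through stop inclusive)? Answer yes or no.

no

Frame 1: TAT ACT CTC GGA TAA TGT AGA AGG GTC ACA AGT TGC CAT TAG — no ATG→stop ORF.
Largest ORF found is 0 nucleotides < 12, so no.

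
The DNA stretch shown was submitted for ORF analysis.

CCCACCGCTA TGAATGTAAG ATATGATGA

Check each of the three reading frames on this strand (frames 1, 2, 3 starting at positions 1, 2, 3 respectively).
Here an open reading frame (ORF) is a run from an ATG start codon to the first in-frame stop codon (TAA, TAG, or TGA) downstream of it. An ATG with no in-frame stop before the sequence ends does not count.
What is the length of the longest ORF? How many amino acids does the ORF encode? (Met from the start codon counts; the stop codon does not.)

1

Frame 1: CCC ACC GCT ATG AAT GTA AGA TAT GAT — no ATG→stop ORF.
Frame 2: CCA CCG CTA TGA ATG TAA GAT ATG ATG — ATG at 14, stop TAA at 17 → 6 nt.
Frame 3: CAC CGC TAT GAA TGT AAG ATA TGA TGA — no ATG→stop ORF.
Longest: frame 2, positions 14–19, 6 nt = 2 codons = 1 aa. → 1 amino acids.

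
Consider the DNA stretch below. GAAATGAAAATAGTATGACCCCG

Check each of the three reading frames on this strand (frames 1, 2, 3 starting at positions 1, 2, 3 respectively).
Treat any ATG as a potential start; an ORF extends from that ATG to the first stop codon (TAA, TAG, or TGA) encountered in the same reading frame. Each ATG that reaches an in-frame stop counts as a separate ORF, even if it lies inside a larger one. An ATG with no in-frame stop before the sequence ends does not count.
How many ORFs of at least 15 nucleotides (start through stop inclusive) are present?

1

Frame 1: GAA ATG AAA ATA GTA TGA CCC — ATG at 4, stop TGA at 16 → 15 nt.
Frame 2: AAA TGA AAA TAG TAT GAC CCC — no ATG→stop ORF.
Frame 3: AAT GAA AAT AGT ATG ACC CCG — no ATG→stop ORF.
ORFs ≥ 15 nucleotides: frame 1 4–18 (15 nucleotides). Count = 1.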